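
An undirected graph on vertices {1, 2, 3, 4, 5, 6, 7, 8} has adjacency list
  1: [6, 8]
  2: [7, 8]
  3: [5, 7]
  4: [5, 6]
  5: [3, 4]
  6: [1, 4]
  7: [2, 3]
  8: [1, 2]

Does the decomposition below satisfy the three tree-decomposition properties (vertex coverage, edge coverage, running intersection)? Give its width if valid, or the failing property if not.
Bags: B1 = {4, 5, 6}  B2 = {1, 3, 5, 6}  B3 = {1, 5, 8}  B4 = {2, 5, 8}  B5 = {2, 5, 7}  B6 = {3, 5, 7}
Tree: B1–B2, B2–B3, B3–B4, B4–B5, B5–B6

No — bags containing vertex 3 are not connected in the tree.

A tree decomposition must satisfy three properties: every vertex lies in some bag; for every edge, both endpoints lie together in some bag; and for every vertex, the bags containing it form a connected subtree. Here bags containing vertex 3 are not connected in the tree, so the decomposition is invalid.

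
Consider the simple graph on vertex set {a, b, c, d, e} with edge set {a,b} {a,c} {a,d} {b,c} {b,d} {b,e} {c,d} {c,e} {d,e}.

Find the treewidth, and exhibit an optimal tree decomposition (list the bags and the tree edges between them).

Each bag holds 4 vertices, so the decomposition has width 3, which upper-bounds the treewidth. For the lower bound, the 4 vertices {b, c, d, e} are pairwise adjacent, and any tree decomposition puts a clique entirely inside one bag — forcing width ≥ 3. Hence tw(G) = 3 exactly.

Treewidth 3.
One optimal decomposition is:
Bags: B1 = {b, c, d, e}  B2 = {a, b, c, d}
Tree: B1–B2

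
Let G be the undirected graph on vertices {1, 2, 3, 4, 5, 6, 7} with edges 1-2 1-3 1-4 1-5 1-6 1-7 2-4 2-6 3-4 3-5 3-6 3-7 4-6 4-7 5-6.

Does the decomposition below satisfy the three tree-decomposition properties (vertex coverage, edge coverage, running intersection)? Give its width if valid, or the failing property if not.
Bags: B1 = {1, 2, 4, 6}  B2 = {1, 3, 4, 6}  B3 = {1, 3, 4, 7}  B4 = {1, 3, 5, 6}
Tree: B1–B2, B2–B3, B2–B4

Yes; width 3.

Checking the three conditions: (i) the bags cover all of {1, 2, 3, 4, 5, 6, 7}; (ii) for each edge, some bag contains both endpoints; (iii) the bags containing any fixed vertex form a subtree. All hold, so the decomposition is valid with width 4 − 1 = 3.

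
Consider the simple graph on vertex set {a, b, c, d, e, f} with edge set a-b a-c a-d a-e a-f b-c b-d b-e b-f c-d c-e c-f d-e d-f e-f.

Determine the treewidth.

A width-5 tree decomposition is:
Bags: B1 = {a, b, c, d, e, f}
Tree: (single bag)
With just one bag of size 6, the width is 6 − 1 = 5, so tw(G) ≤ 5. On the other hand G contains the 6-clique {a, b, c, d, e, f}. A clique must lie in a single bag of any decomposition, so no decomposition can have width below 5. The upper and lower bounds meet at 5, so that is the treewidth.

5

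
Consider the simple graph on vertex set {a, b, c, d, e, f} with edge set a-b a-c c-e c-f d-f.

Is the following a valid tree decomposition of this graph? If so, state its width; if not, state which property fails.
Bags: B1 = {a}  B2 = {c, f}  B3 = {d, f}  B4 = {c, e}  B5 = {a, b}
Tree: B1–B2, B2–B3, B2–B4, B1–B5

No — edge (c,a) lies in no bag.

A tree decomposition must satisfy three properties: every vertex lies in some bag; for every edge, both endpoints lie together in some bag; and for every vertex, the bags containing it form a connected subtree. Here edge (c,a) lies in no bag, so the decomposition is invalid.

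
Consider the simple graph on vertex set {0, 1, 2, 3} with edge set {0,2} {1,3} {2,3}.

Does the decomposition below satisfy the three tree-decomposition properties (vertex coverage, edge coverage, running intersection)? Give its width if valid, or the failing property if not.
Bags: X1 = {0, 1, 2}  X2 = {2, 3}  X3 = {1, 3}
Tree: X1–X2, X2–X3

No — bags containing vertex 1 are not connected in the tree.

A tree decomposition must satisfy three properties: every vertex lies in some bag; for every edge, both endpoints lie together in some bag; and for every vertex, the bags containing it form a connected subtree. Here bags containing vertex 1 are not connected in the tree, so the decomposition is invalid.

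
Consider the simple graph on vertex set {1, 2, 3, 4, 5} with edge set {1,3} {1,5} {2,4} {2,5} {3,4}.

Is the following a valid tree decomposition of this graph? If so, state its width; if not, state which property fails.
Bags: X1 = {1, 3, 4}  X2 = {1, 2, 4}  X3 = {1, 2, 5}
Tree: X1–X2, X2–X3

Yes; width 2.

Checking the three conditions: (i) the bags cover all of {1, 2, 3, 4, 5}; (ii) for each edge, some bag contains both endpoints; (iii) the bags containing any fixed vertex form a subtree. All hold, so the decomposition is valid with width 3 − 1 = 2.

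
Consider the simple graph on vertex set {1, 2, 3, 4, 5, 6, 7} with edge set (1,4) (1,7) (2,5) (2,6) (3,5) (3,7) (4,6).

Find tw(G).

2

A width-2 tree decomposition is:
Bags: B1 = {3, 5, 7}  B2 = {1, 5, 7}  B3 = {1, 4, 5}  B4 = {4, 5, 6}  B5 = {2, 5, 6}
Tree: B1–B2, B2–B3, B3–B4, B4–B5
The largest bag has 3 vertices, giving width 2; this decomposition certifies tw(G) ≤ 2. Since 5–3–7–1–4–6–2–5 is a cycle in G, G is not acyclic. Forests are exactly the graphs of treewidth ≤ 1, so tw(G) ≥ 2. The upper and lower bounds meet at 2, so that is the treewidth.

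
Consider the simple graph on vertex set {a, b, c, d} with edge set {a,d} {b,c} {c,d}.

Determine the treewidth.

A width-1 tree decomposition is:
Bags: B1 = {b, c}  B2 = {c, d}  B3 = {a, d}
Tree: B1–B2, B2–B3
The largest bag has 2 vertices, giving width 1; this decomposition certifies tw(G) ≤ 1. Since G has at least one edge (e.g. b–c), it is not an edgeless graph, so tw(G) ≥ 1. Combining the bounds, tw(G) = 1.

1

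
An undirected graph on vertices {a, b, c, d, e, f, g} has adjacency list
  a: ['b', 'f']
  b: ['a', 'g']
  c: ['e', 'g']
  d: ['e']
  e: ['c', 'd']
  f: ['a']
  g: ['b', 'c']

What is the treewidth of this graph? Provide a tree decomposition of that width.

Each bag holds 2 vertices, so the decomposition has width 1, which upper-bounds the treewidth. Since G has at least one edge (e.g. f–a), it is not an edgeless graph, so tw(G) ≥ 1. The upper and lower bounds meet at 1, so that is the treewidth.

Treewidth 1.
One such decomposition:
Bags: B1 = {a, f}  B2 = {a, b}  B3 = {b, g}  B4 = {c, g}  B5 = {c, e}  B6 = {d, e}
Tree: B1–B2, B2–B3, B3–B4, B4–B5, B5–B6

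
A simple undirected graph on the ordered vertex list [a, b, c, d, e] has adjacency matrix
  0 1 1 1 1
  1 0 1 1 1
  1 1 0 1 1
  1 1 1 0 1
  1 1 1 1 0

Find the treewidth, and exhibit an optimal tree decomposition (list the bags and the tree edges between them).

With just one bag of size 5, the width is 5 − 1 = 4, so tw(G) ≤ 4. For the lower bound, the 5 vertices {a, b, c, d, e} are pairwise adjacent, and any tree decomposition puts a clique entirely inside one bag — forcing width ≥ 4. Therefore the treewidth is 4.

Treewidth 4.
Bags: B1 = {a, b, c, d, e}
Tree: (single bag)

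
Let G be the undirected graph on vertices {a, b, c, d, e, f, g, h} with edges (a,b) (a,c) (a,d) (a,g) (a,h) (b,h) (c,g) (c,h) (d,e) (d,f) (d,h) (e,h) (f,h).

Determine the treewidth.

A width-2 tree decomposition is:
Bags: B1 = {d, f, h}  B2 = {a, d, h}  B3 = {a, c, h}  B4 = {a, c, g}  B5 = {a, b, h}  B6 = {d, e, h}
Tree: B1–B2, B2–B3, B3–B4, B2–B5, B1–B6
The largest bag has 3 vertices, giving width 2; this decomposition certifies tw(G) ≤ 2. Conversely, {a, c, g} is a clique of size 3, and the vertices of any clique must share a bag in every tree decomposition; so some bag has ≥ 3 vertices and tw(G) ≥ 2. The upper and lower bounds meet at 2, so that is the treewidth.

2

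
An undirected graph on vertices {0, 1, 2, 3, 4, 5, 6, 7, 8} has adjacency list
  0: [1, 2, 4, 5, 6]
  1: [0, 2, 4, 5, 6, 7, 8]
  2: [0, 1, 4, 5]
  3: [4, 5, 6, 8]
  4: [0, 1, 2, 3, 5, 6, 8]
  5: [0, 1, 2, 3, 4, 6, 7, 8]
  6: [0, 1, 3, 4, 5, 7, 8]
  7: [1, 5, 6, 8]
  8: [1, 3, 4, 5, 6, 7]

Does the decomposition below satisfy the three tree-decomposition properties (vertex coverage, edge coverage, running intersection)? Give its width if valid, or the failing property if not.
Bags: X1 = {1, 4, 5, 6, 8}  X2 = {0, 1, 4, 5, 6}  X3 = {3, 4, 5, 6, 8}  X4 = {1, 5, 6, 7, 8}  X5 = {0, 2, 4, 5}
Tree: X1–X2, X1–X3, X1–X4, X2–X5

A tree decomposition must satisfy three properties: every vertex lies in some bag; for every edge, both endpoints lie together in some bag; and for every vertex, the bags containing it form a connected subtree. Here edge (1,2) lies in no bag, so the decomposition is invalid.

No — edge (1,2) lies in no bag.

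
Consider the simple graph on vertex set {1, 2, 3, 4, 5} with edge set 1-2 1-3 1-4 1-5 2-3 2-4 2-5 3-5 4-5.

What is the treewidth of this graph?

A width-3 tree decomposition is:
Bags: B1 = {1, 2, 4, 5}  B2 = {1, 2, 3, 5}
Tree: B1–B2
Each bag holds 4 vertices, so the decomposition has width 3, which upper-bounds the treewidth. Conversely, {1, 2, 3, 5} is a clique of size 4, and the vertices of any clique must share a bag in every tree decomposition; so some bag has ≥ 4 vertices and tw(G) ≥ 3. Combining the bounds, tw(G) = 3.

3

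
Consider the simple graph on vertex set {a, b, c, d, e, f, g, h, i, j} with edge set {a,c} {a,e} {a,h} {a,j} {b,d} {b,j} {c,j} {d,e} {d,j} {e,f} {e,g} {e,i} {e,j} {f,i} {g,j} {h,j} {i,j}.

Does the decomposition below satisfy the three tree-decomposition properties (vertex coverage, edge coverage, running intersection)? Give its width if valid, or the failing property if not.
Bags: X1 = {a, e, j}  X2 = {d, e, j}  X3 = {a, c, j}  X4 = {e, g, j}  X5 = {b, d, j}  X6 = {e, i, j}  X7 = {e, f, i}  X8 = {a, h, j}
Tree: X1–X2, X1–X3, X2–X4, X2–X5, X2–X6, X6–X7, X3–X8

Yes; width 2.

Checking the three conditions: (i) the bags cover all of {a, b, c, d, e, f, g, h, i, j}; (ii) for each edge, some bag contains both endpoints; (iii) the bags containing any fixed vertex form a subtree. All hold, so the decomposition is valid with width 3 − 1 = 2.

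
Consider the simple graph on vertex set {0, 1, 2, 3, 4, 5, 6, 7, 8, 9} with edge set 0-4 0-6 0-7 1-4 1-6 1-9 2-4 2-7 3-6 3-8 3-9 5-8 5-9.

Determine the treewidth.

A width-2 tree decomposition is:
Bags: B1 = {0, 2, 7}  B2 = {0, 2, 4}  B3 = {0, 4, 6}  B4 = {1, 4, 6}  B5 = {1, 3, 6}  B6 = {1, 3, 9}  B7 = {3, 8, 9}  B8 = {5, 8, 9}
Tree: B1–B2, B2–B3, B3–B4, B4–B5, B5–B6, B6–B7, B7–B8
Each bag holds 3 vertices, so the decomposition has width 2, which upper-bounds the treewidth. The edges 7–2–4–0–7 form a cycle, so G is not a tree and its treewidth is at least 2. Therefore the treewidth is 2.

2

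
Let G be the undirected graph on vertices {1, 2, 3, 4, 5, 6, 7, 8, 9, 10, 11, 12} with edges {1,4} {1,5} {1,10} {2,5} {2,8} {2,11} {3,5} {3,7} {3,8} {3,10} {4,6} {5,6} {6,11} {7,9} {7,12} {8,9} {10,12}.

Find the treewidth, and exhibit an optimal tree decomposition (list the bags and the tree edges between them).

Every bag has size at most 4, so the width is 4 − 1 = 3 and tw(G) ≤ 3. For the lower bound: the 4 vertex sets {4,6,11}, {2}, {5}, {1,3,8,10} are disjoint, each induces a connected subgraph, and every pair is joined by at least one edge of G. Contracting each set to a single vertex therefore yields K_{4} as a minor, and since treewidth is minor-monotone, tw(G) ≥ tw(K_{4}) = 3. Therefore the treewidth is 3.

Treewidth 3.
Bags: B1 = {2, 4, 6, 11}  B2 = {2, 4, 5, 6}  B3 = {1, 2, 4, 5}  B4 = {1, 2, 5, 8}  B5 = {1, 3, 5, 8}  B6 = {1, 3, 8, 10}  B7 = {3, 8, 9, 10}  B8 = {3, 7, 9, 10}  B9 = {7, 9, 10, 12}
Tree: B1–B2, B2–B3, B3–B4, B4–B5, B5–B6, B6–B7, B7–B8, B8–B9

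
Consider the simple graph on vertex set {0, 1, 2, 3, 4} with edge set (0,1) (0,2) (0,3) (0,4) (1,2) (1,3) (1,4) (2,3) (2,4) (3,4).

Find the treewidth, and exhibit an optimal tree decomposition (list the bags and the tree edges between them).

Treewidth 4.
Bags: B1 = {0, 1, 2, 3, 4}
Tree: (single bag)

With just one bag of size 5, the width is 5 − 1 = 4, so tw(G) ≤ 4. For the lower bound, the 5 vertices {0, 1, 2, 3, 4} are pairwise adjacent, and any tree decomposition puts a clique entirely inside one bag — forcing width ≥ 4. Hence tw(G) = 4 exactly.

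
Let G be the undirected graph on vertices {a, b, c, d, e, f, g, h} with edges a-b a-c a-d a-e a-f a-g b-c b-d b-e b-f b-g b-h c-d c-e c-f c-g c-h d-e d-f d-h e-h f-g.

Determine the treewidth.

A width-4 tree decomposition is:
Bags: B1 = {a, b, c, d, e}  B2 = {a, b, c, d, f}  B3 = {a, b, c, f, g}  B4 = {b, c, d, e, h}
Tree: B1–B2, B2–B3, B1–B4
Each bag holds 5 vertices, so the decomposition has width 4, which upper-bounds the treewidth. Conversely, {b, c, d, e, h} is a clique of size 5, and the vertices of any clique must share a bag in every tree decomposition; so some bag has ≥ 5 vertices and tw(G) ≥ 4. Therefore the treewidth is 4.

4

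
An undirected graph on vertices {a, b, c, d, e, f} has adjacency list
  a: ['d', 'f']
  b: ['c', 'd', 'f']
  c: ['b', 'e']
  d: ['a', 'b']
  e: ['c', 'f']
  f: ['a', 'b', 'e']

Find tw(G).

A width-2 tree decomposition is:
Bags: B1 = {a, d, f}  B2 = {b, d, f}  B3 = {b, e, f}  B4 = {b, c, e}
Tree: B1–B2, B2–B3, B3–B4
Every bag has size at most 3, so the width is 3 − 1 = 2 and tw(G) ≤ 2. The edges a–d–b–f–a form a cycle, so G is not a tree and its treewidth is at least 2. Hence tw(G) = 2 exactly.

2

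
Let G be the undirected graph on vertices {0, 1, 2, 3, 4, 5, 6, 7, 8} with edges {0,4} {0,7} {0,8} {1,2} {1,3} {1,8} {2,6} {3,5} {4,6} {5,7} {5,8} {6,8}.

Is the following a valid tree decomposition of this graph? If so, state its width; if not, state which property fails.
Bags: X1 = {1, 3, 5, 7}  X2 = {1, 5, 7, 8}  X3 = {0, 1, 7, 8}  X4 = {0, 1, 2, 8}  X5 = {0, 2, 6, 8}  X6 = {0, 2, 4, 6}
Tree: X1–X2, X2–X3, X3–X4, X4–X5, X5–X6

Yes; width 3.

Checking the three conditions: (i) the bags cover all of {0, 1, 2, 3, 4, 5, 6, 7, 8}; (ii) for each edge, some bag contains both endpoints; (iii) the bags containing any fixed vertex form a subtree. All hold, so the decomposition is valid with width 4 − 1 = 3.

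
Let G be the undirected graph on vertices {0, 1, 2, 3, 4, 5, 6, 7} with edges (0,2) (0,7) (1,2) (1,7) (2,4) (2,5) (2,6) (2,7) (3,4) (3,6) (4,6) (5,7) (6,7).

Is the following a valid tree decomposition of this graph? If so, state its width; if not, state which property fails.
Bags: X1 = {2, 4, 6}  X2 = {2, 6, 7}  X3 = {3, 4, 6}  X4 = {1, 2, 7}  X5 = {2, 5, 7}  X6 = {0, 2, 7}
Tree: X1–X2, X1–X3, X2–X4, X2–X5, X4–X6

Yes; width 2.

Vertex coverage: the bags together contain {0, 1, 2, 3, 4, 5, 6, 7}, the full vertex set. Edge coverage: each edge of G has both endpoints in at least one bag. Running intersection: for every vertex, the bags containing it form a connected subtree. All three properties hold, so this is a valid tree decomposition of width max|bag| − 1 = 2, and hence tw(G) ≤ 2.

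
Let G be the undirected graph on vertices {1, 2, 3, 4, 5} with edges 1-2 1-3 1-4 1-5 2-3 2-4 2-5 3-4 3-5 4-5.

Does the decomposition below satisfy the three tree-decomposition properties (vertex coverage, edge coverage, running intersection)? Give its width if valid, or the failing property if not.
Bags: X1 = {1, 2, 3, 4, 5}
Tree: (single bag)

Every vertex of G appears in some bag (union = {1, 2, 3, 4, 5}); every edge is covered by a bag; and for each vertex v the set of bags containing v is connected in the bag tree. The decomposition is therefore valid. The largest bag has 5 vertices, so the width is 4.

Yes; width 4.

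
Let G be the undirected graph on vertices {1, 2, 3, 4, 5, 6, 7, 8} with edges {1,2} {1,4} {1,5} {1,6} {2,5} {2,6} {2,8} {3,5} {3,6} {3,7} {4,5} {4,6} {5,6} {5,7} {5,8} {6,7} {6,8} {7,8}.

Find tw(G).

A width-3 tree decomposition is:
Bags: B1 = {2, 5, 6, 8}  B2 = {1, 2, 5, 6}  B3 = {5, 6, 7, 8}  B4 = {3, 5, 6, 7}  B5 = {1, 4, 5, 6}
Tree: B1–B2, B1–B3, B3–B4, B2–B5
Each bag holds 4 vertices, so the decomposition has width 3, which upper-bounds the treewidth. On the other hand G contains the 4-clique {2, 5, 6, 8}. A clique must lie in a single bag of any decomposition, so no decomposition can have width below 3. Therefore the treewidth is 3.

3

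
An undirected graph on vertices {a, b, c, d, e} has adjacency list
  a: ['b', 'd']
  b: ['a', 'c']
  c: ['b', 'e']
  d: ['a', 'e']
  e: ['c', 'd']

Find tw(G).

A width-2 tree decomposition is:
Bags: B1 = {a, b, c}  B2 = {a, c, d}  B3 = {c, d, e}
Tree: B1–B2, B2–B3
The largest bag has 3 vertices, giving width 2; this decomposition certifies tw(G) ≤ 2. The edges c–b–a–d–e–c form a cycle, so G is not a tree and its treewidth is at least 2. Combining the bounds, tw(G) = 2.

2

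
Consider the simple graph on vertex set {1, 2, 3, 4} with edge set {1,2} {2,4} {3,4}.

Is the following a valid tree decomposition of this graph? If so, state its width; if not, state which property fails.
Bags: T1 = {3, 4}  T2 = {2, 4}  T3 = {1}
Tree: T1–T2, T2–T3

No — edge (2,1) lies in no bag.

A tree decomposition must satisfy three properties: every vertex lies in some bag; for every edge, both endpoints lie together in some bag; and for every vertex, the bags containing it form a connected subtree. Here edge (2,1) lies in no bag, so the decomposition is invalid.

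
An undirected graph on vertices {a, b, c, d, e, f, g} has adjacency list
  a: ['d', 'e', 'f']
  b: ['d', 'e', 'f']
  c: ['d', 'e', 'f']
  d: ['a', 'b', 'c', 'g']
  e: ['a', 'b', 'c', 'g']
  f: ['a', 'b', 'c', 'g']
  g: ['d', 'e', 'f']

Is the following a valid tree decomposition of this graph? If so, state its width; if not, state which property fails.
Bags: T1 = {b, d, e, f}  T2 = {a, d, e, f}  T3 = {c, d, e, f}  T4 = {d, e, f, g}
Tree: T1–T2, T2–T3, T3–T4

Every vertex of G appears in some bag (union = {a, b, c, d, e, f, g}); every edge is covered by a bag; and for each vertex v the set of bags containing v is connected in the bag tree. The decomposition is therefore valid. The largest bag has 4 vertices, so the width is 3.

Yes; width 3.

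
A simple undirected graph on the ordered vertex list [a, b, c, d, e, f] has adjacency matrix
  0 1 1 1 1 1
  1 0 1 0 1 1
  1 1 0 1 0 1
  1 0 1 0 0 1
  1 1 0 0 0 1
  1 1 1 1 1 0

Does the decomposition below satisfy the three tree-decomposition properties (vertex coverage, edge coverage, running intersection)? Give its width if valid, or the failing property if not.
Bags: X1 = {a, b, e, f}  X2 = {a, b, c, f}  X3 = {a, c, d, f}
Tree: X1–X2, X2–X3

Checking the three conditions: (i) the bags cover all of {a, b, c, d, e, f}; (ii) for each edge, some bag contains both endpoints; (iii) the bags containing any fixed vertex form a subtree. All hold, so the decomposition is valid with width 4 − 1 = 3.

Yes; width 3.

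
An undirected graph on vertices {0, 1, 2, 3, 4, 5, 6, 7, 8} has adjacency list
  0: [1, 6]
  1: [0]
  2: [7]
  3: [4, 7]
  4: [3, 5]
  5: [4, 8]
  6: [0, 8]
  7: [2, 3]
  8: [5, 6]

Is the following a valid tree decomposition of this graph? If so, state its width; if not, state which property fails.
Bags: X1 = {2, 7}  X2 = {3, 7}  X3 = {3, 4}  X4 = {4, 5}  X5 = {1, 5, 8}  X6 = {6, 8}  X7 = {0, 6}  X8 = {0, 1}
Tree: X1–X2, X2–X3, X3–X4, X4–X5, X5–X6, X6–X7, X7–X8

No — bags containing vertex 1 are not connected in the tree.

A tree decomposition must satisfy three properties: every vertex lies in some bag; for every edge, both endpoints lie together in some bag; and for every vertex, the bags containing it form a connected subtree. Here bags containing vertex 1 are not connected in the tree, so the decomposition is invalid.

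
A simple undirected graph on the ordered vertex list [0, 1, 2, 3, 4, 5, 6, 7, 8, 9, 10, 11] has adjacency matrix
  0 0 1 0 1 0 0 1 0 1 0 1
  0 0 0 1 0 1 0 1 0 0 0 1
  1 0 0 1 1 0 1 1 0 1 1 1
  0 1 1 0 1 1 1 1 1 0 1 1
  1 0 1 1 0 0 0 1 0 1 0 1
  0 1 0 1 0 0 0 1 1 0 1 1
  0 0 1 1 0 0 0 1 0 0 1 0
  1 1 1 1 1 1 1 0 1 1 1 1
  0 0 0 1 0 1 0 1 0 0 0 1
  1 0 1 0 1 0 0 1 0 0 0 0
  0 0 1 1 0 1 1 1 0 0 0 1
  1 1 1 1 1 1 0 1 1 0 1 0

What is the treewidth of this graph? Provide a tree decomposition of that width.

Every bag has size at most 5, so the width is 5 − 1 = 4 and tw(G) ≤ 4. Conversely, {0, 2, 4, 7, 9} is a clique of size 5, and the vertices of any clique must share a bag in every tree decomposition; so some bag has ≥ 5 vertices and tw(G) ≥ 4. Hence tw(G) = 4 exactly.

Treewidth 4.
One such decomposition:
Bags: B1 = {0, 2, 4, 7, 11}  B2 = {0, 2, 4, 7, 9}  B3 = {2, 3, 4, 7, 11}  B4 = {2, 3, 7, 10, 11}  B5 = {3, 5, 7, 10, 11}  B6 = {1, 3, 5, 7, 11}  B7 = {3, 5, 7, 8, 11}  B8 = {2, 3, 6, 7, 10}
Tree: B1–B2, B1–B3, B3–B4, B4–B5, B5–B6, B6–B7, B4–B8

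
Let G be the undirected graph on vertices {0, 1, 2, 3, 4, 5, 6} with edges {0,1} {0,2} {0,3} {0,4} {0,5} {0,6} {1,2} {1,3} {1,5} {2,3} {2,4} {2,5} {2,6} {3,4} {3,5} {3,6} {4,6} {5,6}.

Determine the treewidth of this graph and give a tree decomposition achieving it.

Each bag holds 5 vertices, so the decomposition has width 4, which upper-bounds the treewidth. Conversely, {0, 2, 3, 4, 6} is a clique of size 5, and the vertices of any clique must share a bag in every tree decomposition; so some bag has ≥ 5 vertices and tw(G) ≥ 4. Hence tw(G) = 4 exactly.

Treewidth 4.
One such decomposition:
Bags: B1 = {0, 2, 3, 5, 6}  B2 = {0, 1, 2, 3, 5}  B3 = {0, 2, 3, 4, 6}
Tree: B1–B2, B1–B3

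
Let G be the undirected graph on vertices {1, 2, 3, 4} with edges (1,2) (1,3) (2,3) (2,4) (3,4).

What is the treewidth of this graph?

A width-2 tree decomposition is:
Bags: B1 = {2, 3, 4}  B2 = {1, 2, 3}
Tree: B1–B2
The largest bag has 3 vertices, giving width 2; this decomposition certifies tw(G) ≤ 2. Conversely, {1, 2, 3} is a clique of size 3, and the vertices of any clique must share a bag in every tree decomposition; so some bag has ≥ 3 vertices and tw(G) ≥ 2. The upper and lower bounds meet at 2, so that is the treewidth.

2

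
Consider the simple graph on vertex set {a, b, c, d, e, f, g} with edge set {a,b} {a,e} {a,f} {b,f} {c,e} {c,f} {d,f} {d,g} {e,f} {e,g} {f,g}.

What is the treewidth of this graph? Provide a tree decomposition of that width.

Treewidth 2.
Bags: B1 = {e, f, g}  B2 = {a, e, f}  B3 = {d, f, g}  B4 = {c, e, f}  B5 = {a, b, f}
Tree: B1–B2, B1–B3, B1–B4, B2–B5

The largest bag has 3 vertices, giving width 2; this decomposition certifies tw(G) ≤ 2. Conversely, {d, f, g} is a clique of size 3, and the vertices of any clique must share a bag in every tree decomposition; so some bag has ≥ 3 vertices and tw(G) ≥ 2. Therefore the treewidth is 2.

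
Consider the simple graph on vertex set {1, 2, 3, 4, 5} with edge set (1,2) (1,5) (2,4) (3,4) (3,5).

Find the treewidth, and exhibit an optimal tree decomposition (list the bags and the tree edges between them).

Treewidth 2.
One such decomposition:
Bags: B1 = {2, 3, 4}  B2 = {1, 2, 3}  B3 = {1, 3, 5}
Tree: B1–B2, B2–B3

Every bag has size at most 3, so the width is 3 − 1 = 2 and tw(G) ≤ 2. The edges 3–4–2–1–5–3 form a cycle, so G is not a tree and its treewidth is at least 2. Hence tw(G) = 2 exactly.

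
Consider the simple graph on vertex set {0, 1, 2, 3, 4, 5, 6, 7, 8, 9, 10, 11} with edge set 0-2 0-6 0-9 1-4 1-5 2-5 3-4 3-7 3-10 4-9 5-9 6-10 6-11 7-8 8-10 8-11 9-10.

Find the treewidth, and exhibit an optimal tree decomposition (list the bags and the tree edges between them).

Treewidth 3.
One such decomposition:
Bags: B1 = {3, 7, 8, 11}  B2 = {3, 8, 10, 11}  B3 = {3, 6, 10, 11}  B4 = {3, 4, 6, 10}  B5 = {4, 6, 9, 10}  B6 = {0, 4, 6, 9}  B7 = {0, 1, 4, 9}  B8 = {0, 1, 5, 9}  B9 = {0, 1, 2, 5}
Tree: B1–B2, B2–B3, B3–B4, B4–B5, B5–B6, B6–B7, B7–B8, B8–B9

Each bag holds 4 vertices, so the decomposition has width 3, which upper-bounds the treewidth. For the lower bound: the 4 vertex sets {7,8,11}, {3}, {10}, {0,4,6,9} are disjoint, each induces a connected subgraph, and every pair is joined by at least one edge of G. Contracting each set to a single vertex therefore yields K_{4} as a minor, and since treewidth is minor-monotone, tw(G) ≥ tw(K_{4}) = 3. The upper and lower bounds meet at 3, so that is the treewidth.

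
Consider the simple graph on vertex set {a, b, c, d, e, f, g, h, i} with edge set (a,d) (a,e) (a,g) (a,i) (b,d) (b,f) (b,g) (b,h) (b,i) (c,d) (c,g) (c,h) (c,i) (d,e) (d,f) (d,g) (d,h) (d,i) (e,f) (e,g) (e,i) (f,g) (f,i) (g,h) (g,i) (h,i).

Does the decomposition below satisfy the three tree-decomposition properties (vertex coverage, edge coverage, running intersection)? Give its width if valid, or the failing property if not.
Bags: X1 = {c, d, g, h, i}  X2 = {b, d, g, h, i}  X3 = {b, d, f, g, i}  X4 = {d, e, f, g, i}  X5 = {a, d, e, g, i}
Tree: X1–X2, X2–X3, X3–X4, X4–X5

Every vertex of G appears in some bag (union = {a, b, c, d, e, f, g, h, i}); every edge is covered by a bag; and for each vertex v the set of bags containing v is connected in the bag tree. The decomposition is therefore valid. The largest bag has 5 vertices, so the width is 4.

Yes; width 4.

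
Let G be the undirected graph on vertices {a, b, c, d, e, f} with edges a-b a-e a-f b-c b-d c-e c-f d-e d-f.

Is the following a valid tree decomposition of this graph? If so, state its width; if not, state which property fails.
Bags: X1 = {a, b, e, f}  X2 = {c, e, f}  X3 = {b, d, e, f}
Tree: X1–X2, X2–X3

A tree decomposition must satisfy three properties: every vertex lies in some bag; for every edge, both endpoints lie together in some bag; and for every vertex, the bags containing it form a connected subtree. Here edge (b,c) lies in no bag, so the decomposition is invalid.

No — edge (b,c) lies in no bag.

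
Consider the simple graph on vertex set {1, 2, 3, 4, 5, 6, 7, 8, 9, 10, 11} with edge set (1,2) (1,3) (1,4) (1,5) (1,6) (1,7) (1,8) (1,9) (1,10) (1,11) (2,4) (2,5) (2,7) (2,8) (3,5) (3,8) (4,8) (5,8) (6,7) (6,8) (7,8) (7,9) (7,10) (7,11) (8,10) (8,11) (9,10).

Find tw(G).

3

A width-3 tree decomposition is:
Bags: B1 = {1, 6, 7, 8}  B2 = {1, 2, 7, 8}  B3 = {1, 2, 4, 8}  B4 = {1, 7, 8, 11}  B5 = {1, 2, 5, 8}  B6 = {1, 7, 8, 10}  B7 = {1, 3, 5, 8}  B8 = {1, 7, 9, 10}
Tree: B1–B2, B2–B3, B2–B4, B3–B5, B2–B6, B5–B7, B6–B8
Each bag holds 4 vertices, so the decomposition has width 3, which upper-bounds the treewidth. On the other hand G contains the 4-clique {1, 3, 5, 8}. A clique must lie in a single bag of any decomposition, so no decomposition can have width below 3. Combining the bounds, tw(G) = 3.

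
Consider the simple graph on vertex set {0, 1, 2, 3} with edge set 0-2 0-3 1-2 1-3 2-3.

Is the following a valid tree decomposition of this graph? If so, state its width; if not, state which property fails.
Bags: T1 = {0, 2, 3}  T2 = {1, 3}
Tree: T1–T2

No — edge (2,1) lies in no bag.

A tree decomposition must satisfy three properties: every vertex lies in some bag; for every edge, both endpoints lie together in some bag; and for every vertex, the bags containing it form a connected subtree. Here edge (2,1) lies in no bag, so the decomposition is invalid.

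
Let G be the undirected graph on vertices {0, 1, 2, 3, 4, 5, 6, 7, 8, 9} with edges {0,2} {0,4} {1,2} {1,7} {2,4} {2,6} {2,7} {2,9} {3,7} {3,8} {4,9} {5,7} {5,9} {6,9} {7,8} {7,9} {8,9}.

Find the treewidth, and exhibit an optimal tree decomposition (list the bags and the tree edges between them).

Treewidth 2.
One optimal decomposition is:
Bags: B1 = {2, 4, 9}  B2 = {2, 7, 9}  B3 = {2, 6, 9}  B4 = {1, 2, 7}  B5 = {7, 8, 9}  B6 = {3, 7, 8}  B7 = {5, 7, 9}  B8 = {0, 2, 4}
Tree: B1–B2, B2–B3, B2–B4, B2–B5, B5–B6, B5–B7, B1–B8

Each bag holds 3 vertices, so the decomposition has width 2, which upper-bounds the treewidth. On the other hand G contains the 3-clique {7, 8, 9}. A clique must lie in a single bag of any decomposition, so no decomposition can have width below 2. Therefore the treewidth is 2.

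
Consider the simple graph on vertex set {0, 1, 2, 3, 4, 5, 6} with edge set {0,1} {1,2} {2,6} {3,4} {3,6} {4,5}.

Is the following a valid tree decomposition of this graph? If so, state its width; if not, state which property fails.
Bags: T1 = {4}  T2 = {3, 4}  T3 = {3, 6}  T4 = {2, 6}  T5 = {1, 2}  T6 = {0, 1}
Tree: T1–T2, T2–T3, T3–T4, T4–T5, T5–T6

A tree decomposition must satisfy three properties: every vertex lies in some bag; for every edge, both endpoints lie together in some bag; and for every vertex, the bags containing it form a connected subtree. Here vertex 5 appears in no bag, so the decomposition is invalid.

No — vertex 5 appears in no bag.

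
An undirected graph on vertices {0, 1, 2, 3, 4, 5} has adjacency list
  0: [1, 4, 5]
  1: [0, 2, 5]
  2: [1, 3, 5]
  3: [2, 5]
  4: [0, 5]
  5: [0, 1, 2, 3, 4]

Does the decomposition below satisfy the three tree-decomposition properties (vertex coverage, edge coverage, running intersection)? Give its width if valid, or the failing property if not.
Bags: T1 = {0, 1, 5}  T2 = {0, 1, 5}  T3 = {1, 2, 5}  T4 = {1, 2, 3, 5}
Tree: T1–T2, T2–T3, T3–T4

No — vertex 4 appears in no bag.

A tree decomposition must satisfy three properties: every vertex lies in some bag; for every edge, both endpoints lie together in some bag; and for every vertex, the bags containing it form a connected subtree. Here vertex 4 appears in no bag, so the decomposition is invalid.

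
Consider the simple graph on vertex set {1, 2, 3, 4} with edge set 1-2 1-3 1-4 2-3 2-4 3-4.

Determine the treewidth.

3

A width-3 tree decomposition is:
Bags: B1 = {1, 2, 3, 4}
Tree: (single bag)
A single bag containing all 4 vertices is trivially a valid decomposition of width 3. On the other hand G contains the 4-clique {1, 2, 3, 4}. A clique must lie in a single bag of any decomposition, so no decomposition can have width below 3. Therefore the treewidth is 3.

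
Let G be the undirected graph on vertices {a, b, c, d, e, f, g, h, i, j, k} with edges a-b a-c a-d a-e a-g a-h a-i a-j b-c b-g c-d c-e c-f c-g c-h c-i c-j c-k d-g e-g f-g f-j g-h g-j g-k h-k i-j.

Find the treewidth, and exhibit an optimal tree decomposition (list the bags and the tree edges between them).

Treewidth 3.
One optimal decomposition is:
Bags: B1 = {a, c, g, h}  B2 = {c, g, h, k}  B3 = {a, c, g, j}  B4 = {a, c, e, g}  B5 = {a, b, c, g}  B6 = {a, c, i, j}  B7 = {c, f, g, j}  B8 = {a, c, d, g}
Tree: B1–B2, B1–B3, B1–B4, B4–B5, B3–B6, B3–B7, B5–B8

Each bag holds 4 vertices, so the decomposition has width 3, which upper-bounds the treewidth. For the lower bound, the 4 vertices {a, c, d, g} are pairwise adjacent, and any tree decomposition puts a clique entirely inside one bag — forcing width ≥ 3. Therefore the treewidth is 3.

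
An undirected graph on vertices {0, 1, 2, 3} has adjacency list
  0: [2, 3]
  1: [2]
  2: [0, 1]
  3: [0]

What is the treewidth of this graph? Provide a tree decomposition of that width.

Each bag holds 2 vertices, so the decomposition has width 1, which upper-bounds the treewidth. G has an edge, so its treewidth is at least 1. Therefore the treewidth is 1.

Treewidth 1.
Bags: B1 = {0, 3}  B2 = {0, 2}  B3 = {1, 2}
Tree: B1–B2, B2–B3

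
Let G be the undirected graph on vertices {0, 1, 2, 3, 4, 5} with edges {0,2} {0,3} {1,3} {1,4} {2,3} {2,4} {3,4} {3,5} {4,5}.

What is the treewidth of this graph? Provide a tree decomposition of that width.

Treewidth 2.
Bags: B1 = {2, 3, 4}  B2 = {3, 4, 5}  B3 = {1, 3, 4}  B4 = {0, 2, 3}
Tree: B1–B2, B2–B3, B1–B4

Each bag holds 3 vertices, so the decomposition has width 2, which upper-bounds the treewidth. For the lower bound, the 3 vertices {0, 2, 3} are pairwise adjacent, and any tree decomposition puts a clique entirely inside one bag — forcing width ≥ 2. Therefore the treewidth is 2.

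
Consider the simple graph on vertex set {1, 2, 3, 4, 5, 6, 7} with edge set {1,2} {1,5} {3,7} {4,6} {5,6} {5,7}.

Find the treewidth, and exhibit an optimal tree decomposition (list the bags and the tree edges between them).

Treewidth 1.
One optimal decomposition is:
Bags: B1 = {5, 7}  B2 = {1, 5}  B3 = {3, 7}  B4 = {1, 2}  B5 = {5, 6}  B6 = {4, 6}
Tree: B1–B2, B1–B3, B2–B4, B1–B5, B5–B6

The largest bag has 2 vertices, giving width 1; this decomposition certifies tw(G) ≤ 1. Any graph with an edge has treewidth ≥ 1, and G has the edge 7–5. The upper and lower bounds meet at 1, so that is the treewidth.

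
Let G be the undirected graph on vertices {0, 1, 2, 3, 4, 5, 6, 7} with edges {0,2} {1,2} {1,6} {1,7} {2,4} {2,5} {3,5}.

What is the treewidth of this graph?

A width-1 tree decomposition is:
Bags: B1 = {1, 6}  B2 = {1, 2}  B3 = {2, 4}  B4 = {2, 5}  B5 = {0, 2}  B6 = {1, 7}  B7 = {3, 5}
Tree: B1–B2, B2–B3, B2–B4, B2–B5, B2–B6, B4–B7
Every bag has size at most 2, so the width is 2 − 1 = 1 and tw(G) ≤ 1. Any graph with an edge has treewidth ≥ 1, and G has the edge 6–1. The upper and lower bounds meet at 1, so that is the treewidth.

1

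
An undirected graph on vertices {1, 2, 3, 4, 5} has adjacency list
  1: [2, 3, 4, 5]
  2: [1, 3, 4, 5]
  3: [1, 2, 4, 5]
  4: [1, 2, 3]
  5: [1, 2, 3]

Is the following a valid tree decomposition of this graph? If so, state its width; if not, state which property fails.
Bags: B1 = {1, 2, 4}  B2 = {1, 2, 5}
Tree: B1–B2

No — vertex 3 appears in no bag.

A tree decomposition must satisfy three properties: every vertex lies in some bag; for every edge, both endpoints lie together in some bag; and for every vertex, the bags containing it form a connected subtree. Here vertex 3 appears in no bag, so the decomposition is invalid.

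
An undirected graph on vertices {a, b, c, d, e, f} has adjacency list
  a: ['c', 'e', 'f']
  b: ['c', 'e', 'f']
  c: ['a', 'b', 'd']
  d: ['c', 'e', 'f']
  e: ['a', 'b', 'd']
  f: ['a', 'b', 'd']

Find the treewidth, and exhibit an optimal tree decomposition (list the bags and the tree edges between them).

Treewidth 3.
One such decomposition:
Bags: B1 = {a, b, c, d}  B2 = {a, b, d, f}  B3 = {a, b, d, e}
Tree: B1–B2, B2–B3

Each bag holds 4 vertices, so the decomposition has width 3, which upper-bounds the treewidth. For the lower bound: the 4 vertex sets {c,d}, {b,f}, {a}, {e} are disjoint, each induces a connected subgraph, and every pair is joined by at least one edge of G. Contracting each set to a single vertex therefore yields K_{4} as a minor, and since treewidth is minor-monotone, tw(G) ≥ tw(K_{4}) = 3. Combining the bounds, tw(G) = 3.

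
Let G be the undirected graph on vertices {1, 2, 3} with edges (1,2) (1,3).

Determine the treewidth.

1

A width-1 tree decomposition is:
Bags: B1 = {1, 3}  B2 = {1, 2}
Tree: B1–B2
The largest bag has 2 vertices, giving width 1; this decomposition certifies tw(G) ≤ 1. Any graph with an edge has treewidth ≥ 1, and G has the edge 3–1. Hence tw(G) = 1 exactly.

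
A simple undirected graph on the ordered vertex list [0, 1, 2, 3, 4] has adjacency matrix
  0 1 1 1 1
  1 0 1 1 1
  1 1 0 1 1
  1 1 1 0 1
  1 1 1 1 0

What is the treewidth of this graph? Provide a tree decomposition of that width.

With just one bag of size 5, the width is 5 − 1 = 4, so tw(G) ≤ 4. On the other hand G contains the 5-clique {0, 1, 2, 3, 4}. A clique must lie in a single bag of any decomposition, so no decomposition can have width below 4. Combining the bounds, tw(G) = 4.

Treewidth 4.
Bags: B1 = {0, 1, 2, 3, 4}
Tree: (single bag)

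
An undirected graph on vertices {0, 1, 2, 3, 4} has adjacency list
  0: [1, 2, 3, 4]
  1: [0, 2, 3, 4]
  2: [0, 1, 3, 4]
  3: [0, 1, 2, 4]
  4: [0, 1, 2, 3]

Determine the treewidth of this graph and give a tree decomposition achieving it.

Treewidth 4.
One optimal decomposition is:
Bags: B1 = {0, 1, 2, 3, 4}
Tree: (single bag)

A single bag containing all 5 vertices is trivially a valid decomposition of width 4. For the lower bound, the 5 vertices {0, 1, 2, 3, 4} are pairwise adjacent, and any tree decomposition puts a clique entirely inside one bag — forcing width ≥ 4. The upper and lower bounds meet at 4, so that is the treewidth.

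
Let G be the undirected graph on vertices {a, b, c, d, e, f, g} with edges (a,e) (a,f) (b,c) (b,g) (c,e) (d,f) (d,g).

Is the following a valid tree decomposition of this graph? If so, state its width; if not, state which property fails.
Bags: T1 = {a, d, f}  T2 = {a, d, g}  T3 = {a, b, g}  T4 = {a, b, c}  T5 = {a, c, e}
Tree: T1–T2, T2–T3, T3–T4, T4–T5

Yes; width 2.

Vertex coverage: the bags together contain {a, b, c, d, e, f, g}, the full vertex set. Edge coverage: each edge of G has both endpoints in at least one bag. Running intersection: for every vertex, the bags containing it form a connected subtree. All three properties hold, so this is a valid tree decomposition of width max|bag| − 1 = 2, and hence tw(G) ≤ 2.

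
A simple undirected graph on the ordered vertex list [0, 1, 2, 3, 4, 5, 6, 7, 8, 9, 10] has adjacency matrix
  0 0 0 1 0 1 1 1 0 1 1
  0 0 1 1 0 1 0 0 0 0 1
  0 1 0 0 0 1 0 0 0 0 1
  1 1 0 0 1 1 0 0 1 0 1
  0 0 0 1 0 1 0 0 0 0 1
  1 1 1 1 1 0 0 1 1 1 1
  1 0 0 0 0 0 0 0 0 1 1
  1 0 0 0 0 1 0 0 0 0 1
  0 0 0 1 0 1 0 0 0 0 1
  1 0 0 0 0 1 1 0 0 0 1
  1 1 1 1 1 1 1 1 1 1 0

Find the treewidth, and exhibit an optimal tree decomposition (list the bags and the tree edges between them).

Treewidth 3.
Bags: B1 = {3, 4, 5, 10}  B2 = {0, 3, 5, 10}  B3 = {3, 5, 8, 10}  B4 = {1, 3, 5, 10}  B5 = {0, 5, 9, 10}  B6 = {0, 6, 9, 10}  B7 = {1, 2, 5, 10}  B8 = {0, 5, 7, 10}
Tree: B1–B2, B1–B3, B3–B4, B2–B5, B5–B6, B4–B7, B2–B8

Every bag has size at most 4, so the width is 4 − 1 = 3 and tw(G) ≤ 3. Conversely, {0, 5, 9, 10} is a clique of size 4, and the vertices of any clique must share a bag in every tree decomposition; so some bag has ≥ 4 vertices and tw(G) ≥ 3. Combining the bounds, tw(G) = 3.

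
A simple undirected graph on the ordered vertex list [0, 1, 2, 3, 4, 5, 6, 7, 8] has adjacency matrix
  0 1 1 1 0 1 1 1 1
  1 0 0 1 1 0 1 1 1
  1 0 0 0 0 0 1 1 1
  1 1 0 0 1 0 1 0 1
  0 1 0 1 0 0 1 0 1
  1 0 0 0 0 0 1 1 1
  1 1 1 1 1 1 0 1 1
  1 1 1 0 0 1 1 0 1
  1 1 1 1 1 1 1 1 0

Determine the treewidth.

4

A width-4 tree decomposition is:
Bags: B1 = {1, 3, 4, 6, 8}  B2 = {0, 1, 3, 6, 8}  B3 = {0, 1, 6, 7, 8}  B4 = {0, 2, 6, 7, 8}  B5 = {0, 5, 6, 7, 8}
Tree: B1–B2, B2–B3, B3–B4, B3–B5
Every bag has size at most 5, so the width is 5 − 1 = 4 and tw(G) ≤ 4. On the other hand G contains the 5-clique {0, 1, 3, 6, 8}. A clique must lie in a single bag of any decomposition, so no decomposition can have width below 4. The upper and lower bounds meet at 4, so that is the treewidth.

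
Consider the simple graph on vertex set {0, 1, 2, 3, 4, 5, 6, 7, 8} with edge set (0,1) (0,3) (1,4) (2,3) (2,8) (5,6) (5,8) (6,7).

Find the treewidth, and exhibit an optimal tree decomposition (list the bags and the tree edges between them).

Every bag has size at most 2, so the width is 2 − 1 = 1 and tw(G) ≤ 1. Since G has at least one edge (e.g. 4–1), it is not an edgeless graph, so tw(G) ≥ 1. Combining the bounds, tw(G) = 1.

Treewidth 1.
Bags: B1 = {1, 4}  B2 = {0, 1}  B3 = {0, 3}  B4 = {2, 3}  B5 = {2, 8}  B6 = {5, 8}  B7 = {5, 6}  B8 = {6, 7}
Tree: B1–B2, B2–B3, B3–B4, B4–B5, B5–B6, B6–B7, B7–B8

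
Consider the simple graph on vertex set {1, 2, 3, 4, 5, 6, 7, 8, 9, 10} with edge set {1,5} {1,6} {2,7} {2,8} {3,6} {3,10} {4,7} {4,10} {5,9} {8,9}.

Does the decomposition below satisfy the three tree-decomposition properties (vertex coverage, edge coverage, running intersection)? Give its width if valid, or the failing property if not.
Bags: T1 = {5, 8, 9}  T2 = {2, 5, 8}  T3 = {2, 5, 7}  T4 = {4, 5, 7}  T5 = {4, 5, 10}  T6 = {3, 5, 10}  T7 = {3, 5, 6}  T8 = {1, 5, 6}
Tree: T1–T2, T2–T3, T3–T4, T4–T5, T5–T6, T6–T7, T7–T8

Yes; width 2.

Vertex coverage: the bags together contain {1, 2, 3, 4, 5, 6, 7, 8, 9, 10}, the full vertex set. Edge coverage: each edge of G has both endpoints in at least one bag. Running intersection: for every vertex, the bags containing it form a connected subtree. All three properties hold, so this is a valid tree decomposition of width max|bag| − 1 = 2, and hence tw(G) ≤ 2.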